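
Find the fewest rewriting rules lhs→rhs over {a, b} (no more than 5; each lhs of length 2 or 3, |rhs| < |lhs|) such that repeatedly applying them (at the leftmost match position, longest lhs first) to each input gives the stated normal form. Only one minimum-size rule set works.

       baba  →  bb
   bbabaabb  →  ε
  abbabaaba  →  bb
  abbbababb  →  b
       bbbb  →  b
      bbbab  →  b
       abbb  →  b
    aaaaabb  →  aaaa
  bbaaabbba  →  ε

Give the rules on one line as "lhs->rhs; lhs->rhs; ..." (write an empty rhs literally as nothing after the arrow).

  | baba => bb
  | bbabaabb => bbbabb => abb => ε
  | abbabaaba => abaaba => baba => bb
  | abbbababb => bababb => bbbb => b

ab->b; aba->b; abb->; bbb->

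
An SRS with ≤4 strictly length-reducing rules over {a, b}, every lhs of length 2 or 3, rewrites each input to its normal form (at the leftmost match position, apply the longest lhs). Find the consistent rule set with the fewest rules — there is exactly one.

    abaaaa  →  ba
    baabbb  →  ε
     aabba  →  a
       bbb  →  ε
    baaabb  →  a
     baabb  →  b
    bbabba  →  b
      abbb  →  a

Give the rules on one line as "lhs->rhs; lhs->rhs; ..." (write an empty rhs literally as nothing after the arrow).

aa->b; bb->; bbb->

  | abaaaa => abbaa => aaa => ba
  | baabbb => bbbbb => bb => ε
  | aabba => bbba => a
  | bbb => ε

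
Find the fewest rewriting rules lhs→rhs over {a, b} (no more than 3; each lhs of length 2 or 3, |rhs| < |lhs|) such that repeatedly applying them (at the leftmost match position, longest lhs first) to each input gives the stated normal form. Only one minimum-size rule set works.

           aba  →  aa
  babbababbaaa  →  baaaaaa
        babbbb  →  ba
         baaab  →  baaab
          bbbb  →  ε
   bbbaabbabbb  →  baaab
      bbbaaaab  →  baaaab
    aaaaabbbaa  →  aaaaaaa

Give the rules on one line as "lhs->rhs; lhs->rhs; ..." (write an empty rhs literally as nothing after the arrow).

aba->aa; bb->

  | aba => aa
  | babbababbaaa => baababbaaa => baaabbaaa => baaaaaa
  | babbbb => babb => ba
  | baaab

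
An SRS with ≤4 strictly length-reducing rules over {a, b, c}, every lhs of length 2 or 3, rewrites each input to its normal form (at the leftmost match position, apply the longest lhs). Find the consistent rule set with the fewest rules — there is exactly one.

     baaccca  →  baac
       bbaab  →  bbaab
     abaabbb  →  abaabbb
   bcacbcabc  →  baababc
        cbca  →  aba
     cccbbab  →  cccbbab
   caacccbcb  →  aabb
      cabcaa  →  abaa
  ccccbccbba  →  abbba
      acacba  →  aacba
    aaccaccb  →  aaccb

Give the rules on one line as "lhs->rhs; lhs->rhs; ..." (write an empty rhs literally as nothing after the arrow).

ca->a; cbc->ab; cca->

  | baaccca => baac
  | bbaab
  | abaabbb
  | bcacbcabc => bacbcabc => baababc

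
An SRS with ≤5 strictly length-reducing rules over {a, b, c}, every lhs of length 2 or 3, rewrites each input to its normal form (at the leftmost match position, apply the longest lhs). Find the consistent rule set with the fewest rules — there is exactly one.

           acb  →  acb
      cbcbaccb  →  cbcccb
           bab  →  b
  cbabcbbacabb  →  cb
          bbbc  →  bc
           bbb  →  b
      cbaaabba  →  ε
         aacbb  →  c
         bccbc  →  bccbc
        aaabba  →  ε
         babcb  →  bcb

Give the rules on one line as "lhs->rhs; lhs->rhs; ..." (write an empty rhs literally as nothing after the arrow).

  | acb
  | cbcbaccb => cbcccb
  | bab => b
  | cbabcbbacabb => cbcbbacabb => cbcacabb => cbcabb => cbbb => cb

aa->; ba->; bb->; ca->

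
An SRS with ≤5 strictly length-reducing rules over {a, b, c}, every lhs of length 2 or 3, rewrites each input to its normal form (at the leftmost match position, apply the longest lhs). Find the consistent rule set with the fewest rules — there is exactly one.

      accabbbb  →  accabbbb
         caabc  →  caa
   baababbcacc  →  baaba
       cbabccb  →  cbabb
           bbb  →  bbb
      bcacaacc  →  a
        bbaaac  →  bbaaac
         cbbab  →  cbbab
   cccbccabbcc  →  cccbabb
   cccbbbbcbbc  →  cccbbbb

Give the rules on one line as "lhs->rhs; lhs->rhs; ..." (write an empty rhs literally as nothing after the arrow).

  | accabbbb
  | caabc => caa
  | baababbcacc => baababacc => baababc => baaba
  | cbabccb => cbabb

aca->ab; bac->b; bc->; bcc->b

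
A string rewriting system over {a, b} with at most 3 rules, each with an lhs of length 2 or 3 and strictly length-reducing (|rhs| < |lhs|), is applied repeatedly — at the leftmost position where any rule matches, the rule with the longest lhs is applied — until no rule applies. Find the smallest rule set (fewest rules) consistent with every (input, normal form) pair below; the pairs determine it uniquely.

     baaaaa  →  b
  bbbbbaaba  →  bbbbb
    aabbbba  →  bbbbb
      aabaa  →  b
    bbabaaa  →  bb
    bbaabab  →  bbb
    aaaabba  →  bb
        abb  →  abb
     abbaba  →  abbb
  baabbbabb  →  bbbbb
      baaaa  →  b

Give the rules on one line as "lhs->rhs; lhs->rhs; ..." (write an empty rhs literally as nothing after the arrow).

  | baaaaa => aaa => ba => b
  | bbbbbaaba => bbbbba => bbbbb
  | aabbbba => bbbbba => bbbbb
  | aabaa => bbaa => b

aa->b; ba->b; baa->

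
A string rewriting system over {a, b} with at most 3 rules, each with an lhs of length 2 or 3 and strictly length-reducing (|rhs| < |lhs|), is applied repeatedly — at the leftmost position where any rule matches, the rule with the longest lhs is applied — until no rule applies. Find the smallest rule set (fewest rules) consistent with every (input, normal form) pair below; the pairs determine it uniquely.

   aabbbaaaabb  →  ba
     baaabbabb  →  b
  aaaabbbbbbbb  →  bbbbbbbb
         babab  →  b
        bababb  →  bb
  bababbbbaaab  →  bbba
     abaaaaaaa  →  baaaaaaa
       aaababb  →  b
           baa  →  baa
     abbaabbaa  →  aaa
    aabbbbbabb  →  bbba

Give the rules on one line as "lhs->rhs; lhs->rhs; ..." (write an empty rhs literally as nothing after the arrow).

  | aabbbaaaabb => abbbaaaabb => bbbaaaabb => bbbaaabb => bbbaabb => bbbabb => bbab => ba
  | baaabbabb => baabbabb => babbabb => ababb => babb => ab => b
  | aaaabbbbbbbb => aaabbbbbbbb => aabbbbbbbb => abbbbbbbb => bbbbbbbb
  | babab => aab => ab => b

ab->b; bab->a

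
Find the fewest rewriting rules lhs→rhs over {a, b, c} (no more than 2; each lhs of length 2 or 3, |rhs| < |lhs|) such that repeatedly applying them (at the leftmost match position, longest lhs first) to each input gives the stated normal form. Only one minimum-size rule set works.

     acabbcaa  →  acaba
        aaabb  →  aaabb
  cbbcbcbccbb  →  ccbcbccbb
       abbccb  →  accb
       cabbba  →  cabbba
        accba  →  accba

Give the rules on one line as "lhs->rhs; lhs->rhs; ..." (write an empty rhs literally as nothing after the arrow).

  | acabbcaa => acacaa => acaba
  | aaabb
  | cbbcbcbccbb => ccbcbccbb
  | abbccb => accb

bbc->c; caa->ba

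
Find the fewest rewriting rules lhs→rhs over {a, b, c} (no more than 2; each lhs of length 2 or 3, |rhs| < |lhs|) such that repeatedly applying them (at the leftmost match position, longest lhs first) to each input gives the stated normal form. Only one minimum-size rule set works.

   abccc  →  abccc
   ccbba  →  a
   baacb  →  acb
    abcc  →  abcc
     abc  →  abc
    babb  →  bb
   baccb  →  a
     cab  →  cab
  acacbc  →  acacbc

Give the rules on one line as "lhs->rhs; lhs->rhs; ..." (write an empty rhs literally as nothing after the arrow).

  | abccc
  | ccbba => aba => a
  | baacb => acb
  | abcc

ba->; ccb->a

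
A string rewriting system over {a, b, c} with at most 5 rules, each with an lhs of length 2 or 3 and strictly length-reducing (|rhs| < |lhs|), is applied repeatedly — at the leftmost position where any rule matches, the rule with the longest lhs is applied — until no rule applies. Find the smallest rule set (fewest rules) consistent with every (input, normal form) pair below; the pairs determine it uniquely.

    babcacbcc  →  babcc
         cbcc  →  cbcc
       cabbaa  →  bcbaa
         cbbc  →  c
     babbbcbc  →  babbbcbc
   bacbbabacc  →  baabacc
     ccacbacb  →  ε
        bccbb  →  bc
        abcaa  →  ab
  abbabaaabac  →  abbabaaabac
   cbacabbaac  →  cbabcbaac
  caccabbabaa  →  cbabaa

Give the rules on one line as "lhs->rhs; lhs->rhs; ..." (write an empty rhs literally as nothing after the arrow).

caa->; cab->bc; cac->cb; cbb->

  | babcacbcc => babcbbcc => babcc
  | cbcc
  | cabbaa => bcbaa
  | cbbc => c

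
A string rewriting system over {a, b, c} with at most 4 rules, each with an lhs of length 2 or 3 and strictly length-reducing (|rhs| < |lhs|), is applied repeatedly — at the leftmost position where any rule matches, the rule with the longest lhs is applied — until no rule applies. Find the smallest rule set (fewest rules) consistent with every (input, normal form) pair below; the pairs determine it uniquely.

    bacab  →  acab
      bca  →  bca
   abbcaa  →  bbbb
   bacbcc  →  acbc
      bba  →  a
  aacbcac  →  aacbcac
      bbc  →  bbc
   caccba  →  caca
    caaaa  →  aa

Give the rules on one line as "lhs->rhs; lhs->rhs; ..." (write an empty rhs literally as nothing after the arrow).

  | bacab => acab
  | bca
  | abbcaa => bbcaa => bbbb
  | bacbcc => acbcc => acbc

abb->bb; ba->a; caa->bb; cc->c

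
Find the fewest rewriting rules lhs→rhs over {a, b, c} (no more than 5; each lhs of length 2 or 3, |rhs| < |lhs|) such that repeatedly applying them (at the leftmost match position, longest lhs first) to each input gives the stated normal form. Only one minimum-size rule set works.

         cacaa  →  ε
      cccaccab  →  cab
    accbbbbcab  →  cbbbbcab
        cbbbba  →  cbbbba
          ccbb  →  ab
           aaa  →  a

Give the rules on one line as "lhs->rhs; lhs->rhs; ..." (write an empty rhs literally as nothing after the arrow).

aa->; ac->; cac->ac; ccb->a

  | cacaa => acaa => aa => ε
  | cccaccab => ccaccab => caccab => accab => cab
  | accbbbbcab => cbbbbcab
  | cbbbba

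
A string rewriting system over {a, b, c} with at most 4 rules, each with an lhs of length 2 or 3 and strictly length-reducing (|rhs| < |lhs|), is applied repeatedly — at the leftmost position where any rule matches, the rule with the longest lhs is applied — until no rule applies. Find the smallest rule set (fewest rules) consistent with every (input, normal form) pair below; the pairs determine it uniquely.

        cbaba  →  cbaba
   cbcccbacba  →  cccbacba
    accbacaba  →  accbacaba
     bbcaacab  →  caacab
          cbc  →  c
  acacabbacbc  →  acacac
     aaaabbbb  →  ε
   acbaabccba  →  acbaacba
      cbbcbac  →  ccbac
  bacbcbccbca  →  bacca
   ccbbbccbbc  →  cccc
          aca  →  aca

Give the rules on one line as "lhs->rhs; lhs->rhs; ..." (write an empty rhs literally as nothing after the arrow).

  | cbaba
  | cbcccbacba => cccbacba
  | accbacaba
  | bbcaacab => caacab

abb->bb; bb->; bc->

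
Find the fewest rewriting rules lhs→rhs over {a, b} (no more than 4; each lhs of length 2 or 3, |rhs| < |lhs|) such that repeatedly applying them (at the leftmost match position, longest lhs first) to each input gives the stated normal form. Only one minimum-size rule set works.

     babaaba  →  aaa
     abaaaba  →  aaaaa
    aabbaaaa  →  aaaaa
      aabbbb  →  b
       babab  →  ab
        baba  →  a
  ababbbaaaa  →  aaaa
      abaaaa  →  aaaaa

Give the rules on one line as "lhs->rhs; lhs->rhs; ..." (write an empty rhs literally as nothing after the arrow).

abb->b; ba->a; bab->; bb->b

  | babaaba => aaba => aaa
  | abaaaba => aaaaba => aaaaa
  | aabbaaaa => abaaaa => aaaaa
  | aabbbb => abbb => bb => b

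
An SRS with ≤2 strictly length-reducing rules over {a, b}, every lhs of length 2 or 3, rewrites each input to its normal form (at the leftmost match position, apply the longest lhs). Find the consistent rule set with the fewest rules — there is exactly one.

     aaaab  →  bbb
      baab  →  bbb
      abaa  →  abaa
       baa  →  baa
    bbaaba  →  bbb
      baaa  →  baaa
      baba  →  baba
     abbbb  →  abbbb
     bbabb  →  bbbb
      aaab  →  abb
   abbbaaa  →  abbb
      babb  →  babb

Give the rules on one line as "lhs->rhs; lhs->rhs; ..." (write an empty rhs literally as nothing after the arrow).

aab->bb; bba->bb

  | aaaab => aabb => bbb
  | baab => bbb
  | abaa
  | baa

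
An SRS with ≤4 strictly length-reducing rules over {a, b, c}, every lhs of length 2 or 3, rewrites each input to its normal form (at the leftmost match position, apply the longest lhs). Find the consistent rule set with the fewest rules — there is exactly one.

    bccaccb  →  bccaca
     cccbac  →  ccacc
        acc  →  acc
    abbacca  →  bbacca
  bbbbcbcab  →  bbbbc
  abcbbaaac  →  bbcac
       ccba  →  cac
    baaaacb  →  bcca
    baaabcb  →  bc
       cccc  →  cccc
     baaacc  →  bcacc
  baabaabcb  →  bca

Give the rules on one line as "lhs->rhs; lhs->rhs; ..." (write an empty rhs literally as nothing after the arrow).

  | bccaccb => bccaca
  | cccbac => ccacc
  | acc
  | abbacca => bbacca

aa->c; ab->b; cb->a; cba->ac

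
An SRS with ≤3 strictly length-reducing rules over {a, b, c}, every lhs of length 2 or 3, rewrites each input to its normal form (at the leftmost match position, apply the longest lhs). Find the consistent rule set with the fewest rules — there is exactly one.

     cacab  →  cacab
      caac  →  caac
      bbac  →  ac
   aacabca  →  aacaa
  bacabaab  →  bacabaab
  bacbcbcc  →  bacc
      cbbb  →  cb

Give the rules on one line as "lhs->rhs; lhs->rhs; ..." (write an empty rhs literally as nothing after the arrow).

  | cacab
  | caac
  | bbac => ac
  | aacabca => aacaa

bb->; bc->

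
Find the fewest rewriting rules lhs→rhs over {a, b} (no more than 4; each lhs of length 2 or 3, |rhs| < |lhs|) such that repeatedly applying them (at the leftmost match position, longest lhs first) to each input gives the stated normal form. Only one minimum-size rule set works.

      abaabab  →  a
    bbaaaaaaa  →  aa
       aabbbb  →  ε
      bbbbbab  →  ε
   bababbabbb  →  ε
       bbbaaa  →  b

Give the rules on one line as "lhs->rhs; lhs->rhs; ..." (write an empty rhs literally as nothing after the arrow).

aaa->aa; ab->; ba->b; bb->

  | abaabab => aabab => aab => a
  | bbaaaaaaa => aaaaaaa => aaaaaa => aaaaa => aaaa => aaa => aa
  | aabbbb => abbb => bb => ε
  | bbbbbab => bbbab => bab => bb => ε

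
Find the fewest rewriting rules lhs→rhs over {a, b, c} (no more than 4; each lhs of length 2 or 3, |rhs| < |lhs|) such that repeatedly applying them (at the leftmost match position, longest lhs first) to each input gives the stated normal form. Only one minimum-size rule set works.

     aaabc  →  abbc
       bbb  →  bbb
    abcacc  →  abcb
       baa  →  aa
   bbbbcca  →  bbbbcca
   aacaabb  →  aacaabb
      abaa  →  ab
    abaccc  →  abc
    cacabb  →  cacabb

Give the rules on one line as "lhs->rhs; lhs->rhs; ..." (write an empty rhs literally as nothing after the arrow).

aaa->ab; acc->b; ba->a

  | aaabc => abbc
  | bbb
  | abcacc => abcb
  | baa => aa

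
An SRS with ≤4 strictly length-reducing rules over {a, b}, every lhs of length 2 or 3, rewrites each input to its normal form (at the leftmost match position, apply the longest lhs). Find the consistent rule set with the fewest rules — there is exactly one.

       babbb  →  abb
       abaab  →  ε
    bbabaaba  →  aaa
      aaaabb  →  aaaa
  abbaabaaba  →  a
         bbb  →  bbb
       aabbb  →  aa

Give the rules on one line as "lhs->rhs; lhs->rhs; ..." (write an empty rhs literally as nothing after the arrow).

  | babbb => abb
  | abaab => bbab => ba => ε
  | bbabaaba => baaaba => aaba => aaa
  | aaaabb => aaaab => aaaa

aab->aa; aba->bb; ba->; bab->a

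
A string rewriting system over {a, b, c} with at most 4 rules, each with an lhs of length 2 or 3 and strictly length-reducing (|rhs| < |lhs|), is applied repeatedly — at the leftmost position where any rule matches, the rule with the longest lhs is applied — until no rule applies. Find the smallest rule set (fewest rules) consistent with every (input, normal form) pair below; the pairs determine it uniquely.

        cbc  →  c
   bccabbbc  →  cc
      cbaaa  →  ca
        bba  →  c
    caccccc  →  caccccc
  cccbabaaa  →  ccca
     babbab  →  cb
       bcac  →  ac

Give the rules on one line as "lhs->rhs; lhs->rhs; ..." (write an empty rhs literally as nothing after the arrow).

aa->c; bab->b; bb->a; bc->

  | cbc => c
  | bccabbbc => cabbbc => caabc => ccbc => cc
  | cbaaa => cbca => ca
  | bba => aa => c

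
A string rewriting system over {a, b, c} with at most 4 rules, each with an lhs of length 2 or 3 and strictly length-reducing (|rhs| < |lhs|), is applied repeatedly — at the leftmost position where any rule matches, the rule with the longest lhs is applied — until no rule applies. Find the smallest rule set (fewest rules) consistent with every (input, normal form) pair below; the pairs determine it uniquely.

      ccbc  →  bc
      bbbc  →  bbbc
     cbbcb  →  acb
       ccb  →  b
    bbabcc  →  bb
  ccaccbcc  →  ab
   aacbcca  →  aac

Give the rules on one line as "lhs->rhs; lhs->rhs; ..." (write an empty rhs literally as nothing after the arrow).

ba->; cbb->a; cc->

  | ccbc => bc
  | bbbc
  | cbbcb => acb
  | ccb => b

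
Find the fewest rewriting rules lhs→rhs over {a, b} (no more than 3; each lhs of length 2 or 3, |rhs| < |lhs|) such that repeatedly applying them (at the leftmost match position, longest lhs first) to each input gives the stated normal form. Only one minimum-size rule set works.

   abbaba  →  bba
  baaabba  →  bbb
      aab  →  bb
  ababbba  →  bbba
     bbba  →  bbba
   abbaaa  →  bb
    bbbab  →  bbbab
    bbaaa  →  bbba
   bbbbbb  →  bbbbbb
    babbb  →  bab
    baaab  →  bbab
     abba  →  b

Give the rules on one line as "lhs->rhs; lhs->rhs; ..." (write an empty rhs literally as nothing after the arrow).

aa->b; aba->; abb->a

  | abbaba => aaba => bba
  | baaabba => bbabba => bbaa => bbb
  | aab => bb
  | ababbba => bbba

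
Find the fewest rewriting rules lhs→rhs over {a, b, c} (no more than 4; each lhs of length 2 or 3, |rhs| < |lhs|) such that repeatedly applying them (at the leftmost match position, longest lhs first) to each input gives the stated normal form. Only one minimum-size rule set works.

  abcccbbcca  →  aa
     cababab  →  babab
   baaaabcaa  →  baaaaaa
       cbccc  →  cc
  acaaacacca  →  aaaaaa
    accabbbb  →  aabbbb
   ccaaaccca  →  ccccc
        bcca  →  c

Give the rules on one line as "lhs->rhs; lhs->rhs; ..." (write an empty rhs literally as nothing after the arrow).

ac->a; bc->; ca->c; cb->b

  | abcccbbcca => accbbcca => acbbcca => abbcca => abca => aa
  | cababab => cbabab => babab
  | baaaabcaa => baaaaaa
  | cbccc => bccc => cc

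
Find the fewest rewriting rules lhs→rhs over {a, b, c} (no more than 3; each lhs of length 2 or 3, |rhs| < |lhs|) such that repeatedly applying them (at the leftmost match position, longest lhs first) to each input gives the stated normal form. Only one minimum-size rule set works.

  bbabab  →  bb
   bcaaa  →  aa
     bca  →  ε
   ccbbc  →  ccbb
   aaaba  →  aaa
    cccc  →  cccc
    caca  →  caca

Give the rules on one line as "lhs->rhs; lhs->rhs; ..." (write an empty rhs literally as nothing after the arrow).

  | bbabab => bbab => bb
  | bcaaa => baaa => aa
  | bca => ba => ε
  | ccbbc => ccbb

ba->; bc->b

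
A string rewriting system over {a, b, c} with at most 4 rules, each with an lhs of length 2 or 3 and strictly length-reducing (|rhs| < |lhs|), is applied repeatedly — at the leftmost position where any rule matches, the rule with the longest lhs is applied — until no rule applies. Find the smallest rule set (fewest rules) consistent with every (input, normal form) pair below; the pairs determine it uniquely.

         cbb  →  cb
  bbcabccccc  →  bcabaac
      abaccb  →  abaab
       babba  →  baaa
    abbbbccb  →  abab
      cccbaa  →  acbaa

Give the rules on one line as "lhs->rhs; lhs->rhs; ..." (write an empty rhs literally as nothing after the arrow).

  | cbb => cb
  | bbcabccccc => bcabccccc => bcabaccc => bcabaac
  | abaccb => abaab
  | babba => baaa

bb->b; bba->aa; cc->a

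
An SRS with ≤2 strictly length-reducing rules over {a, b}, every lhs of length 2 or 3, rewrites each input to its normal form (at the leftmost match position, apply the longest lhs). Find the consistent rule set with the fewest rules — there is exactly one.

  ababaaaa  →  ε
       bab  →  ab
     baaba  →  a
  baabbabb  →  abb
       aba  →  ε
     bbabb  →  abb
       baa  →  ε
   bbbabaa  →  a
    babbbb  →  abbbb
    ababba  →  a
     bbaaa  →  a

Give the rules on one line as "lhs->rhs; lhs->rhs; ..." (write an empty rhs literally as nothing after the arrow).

aa->; ba->a

  | ababaaaa => aabaaaa => baaaa => aaaa => aa => ε
  | bab => ab
  | baaba => aaba => ba => a
  | baabbabb => aabbabb => bbabb => babb => abb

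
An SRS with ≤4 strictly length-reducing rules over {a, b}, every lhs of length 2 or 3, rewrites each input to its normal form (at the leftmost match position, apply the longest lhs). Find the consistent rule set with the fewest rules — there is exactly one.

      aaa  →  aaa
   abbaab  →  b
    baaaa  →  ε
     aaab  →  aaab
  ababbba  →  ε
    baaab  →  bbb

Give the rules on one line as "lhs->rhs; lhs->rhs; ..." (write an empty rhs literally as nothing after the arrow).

  | aaa
  | abbaab => abaab => bbab => bab => b
  | baaaa => abaa => bba => ba => ε
  | aaab

aba->bb; ba->; baa->ab; bba->ba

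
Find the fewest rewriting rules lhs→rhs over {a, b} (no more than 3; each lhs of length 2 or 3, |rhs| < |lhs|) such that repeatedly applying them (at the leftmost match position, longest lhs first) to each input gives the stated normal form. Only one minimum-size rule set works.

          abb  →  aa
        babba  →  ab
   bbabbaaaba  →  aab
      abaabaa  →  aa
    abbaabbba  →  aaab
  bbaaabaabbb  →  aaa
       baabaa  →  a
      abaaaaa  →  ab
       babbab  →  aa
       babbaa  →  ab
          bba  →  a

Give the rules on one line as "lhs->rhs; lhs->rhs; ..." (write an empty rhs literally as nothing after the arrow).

  | abb => aa
  | babba => bbba => aba => ab
  | bbabbaaaba => bbbbaaaba => abbaaaba => abbaaba => abbaba => abbba => aaba => aab
  | abaabaa => ababaa => abbaa => abba => abb => aa

ba->b; bb->a; bba->bb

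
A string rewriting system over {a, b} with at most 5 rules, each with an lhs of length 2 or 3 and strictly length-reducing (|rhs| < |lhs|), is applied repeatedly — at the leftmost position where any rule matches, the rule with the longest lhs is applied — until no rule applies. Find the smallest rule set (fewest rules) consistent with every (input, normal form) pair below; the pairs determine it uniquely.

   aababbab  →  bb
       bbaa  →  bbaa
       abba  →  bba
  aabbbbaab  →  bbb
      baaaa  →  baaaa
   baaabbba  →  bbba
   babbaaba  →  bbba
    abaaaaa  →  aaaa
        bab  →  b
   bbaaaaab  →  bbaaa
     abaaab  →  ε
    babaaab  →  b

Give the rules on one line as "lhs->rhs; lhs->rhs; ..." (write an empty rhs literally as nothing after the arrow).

aab->; ab->; aba->; abb->bb

  | aababbab => abbab => bbab => bb
  | bbaa
  | abba => bba
  | aabbbbaab => bbbaab => bbb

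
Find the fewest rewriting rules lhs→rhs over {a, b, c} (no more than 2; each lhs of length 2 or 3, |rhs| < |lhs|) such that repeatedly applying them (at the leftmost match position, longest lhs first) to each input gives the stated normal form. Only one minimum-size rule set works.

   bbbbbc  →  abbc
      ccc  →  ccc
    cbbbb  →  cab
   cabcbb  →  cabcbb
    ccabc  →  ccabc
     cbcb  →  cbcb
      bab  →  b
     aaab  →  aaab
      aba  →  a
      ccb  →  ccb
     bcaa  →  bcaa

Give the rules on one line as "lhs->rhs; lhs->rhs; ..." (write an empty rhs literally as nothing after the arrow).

ba->; bbb->a

  | bbbbbc => abbc
  | ccc
  | cbbbb => cab
  | cabcbb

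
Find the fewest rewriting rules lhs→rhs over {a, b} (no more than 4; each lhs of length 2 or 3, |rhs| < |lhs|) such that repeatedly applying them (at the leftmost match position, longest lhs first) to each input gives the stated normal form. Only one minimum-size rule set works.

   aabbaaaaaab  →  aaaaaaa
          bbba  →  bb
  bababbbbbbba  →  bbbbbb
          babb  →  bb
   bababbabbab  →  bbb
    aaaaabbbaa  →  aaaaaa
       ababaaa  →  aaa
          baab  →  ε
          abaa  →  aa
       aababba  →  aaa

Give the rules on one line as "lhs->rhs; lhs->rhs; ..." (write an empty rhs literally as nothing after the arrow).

ab->; abb->a; ba->

  | aabbaaaaaab => aaaaaaaab => aaaaaaa
  | bbba => bb
  | bababbbbbbba => babbbbbbba => bbbbbbba => bbbbbb
  | babb => bb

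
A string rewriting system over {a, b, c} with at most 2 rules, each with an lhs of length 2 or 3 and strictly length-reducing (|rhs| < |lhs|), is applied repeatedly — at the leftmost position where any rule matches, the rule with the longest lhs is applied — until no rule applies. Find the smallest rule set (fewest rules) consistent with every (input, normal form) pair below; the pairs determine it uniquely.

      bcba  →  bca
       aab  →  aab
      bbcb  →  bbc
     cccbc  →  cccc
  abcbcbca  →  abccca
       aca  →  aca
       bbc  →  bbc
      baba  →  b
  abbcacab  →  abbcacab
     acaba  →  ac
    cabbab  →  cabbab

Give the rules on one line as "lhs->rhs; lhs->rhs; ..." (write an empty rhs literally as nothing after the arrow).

aba->; cb->c

  | bcba => bca
  | aab
  | bbcb => bbc
  | cccbc => cccc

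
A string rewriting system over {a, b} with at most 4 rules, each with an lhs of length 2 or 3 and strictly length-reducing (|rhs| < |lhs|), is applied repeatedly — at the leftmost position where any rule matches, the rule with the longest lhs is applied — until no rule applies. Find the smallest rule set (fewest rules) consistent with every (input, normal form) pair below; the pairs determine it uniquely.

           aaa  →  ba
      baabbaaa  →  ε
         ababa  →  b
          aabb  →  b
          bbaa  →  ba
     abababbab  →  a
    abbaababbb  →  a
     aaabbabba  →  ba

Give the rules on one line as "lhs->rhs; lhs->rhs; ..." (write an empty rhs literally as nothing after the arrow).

  | aaa => ba
  | baabbaaa => bbaaa => aaaa => baa => ε
  | ababa => baba => bba => aa => b
  | aabb => bbb => ab => b

aa->b; ab->b; baa->; bb->a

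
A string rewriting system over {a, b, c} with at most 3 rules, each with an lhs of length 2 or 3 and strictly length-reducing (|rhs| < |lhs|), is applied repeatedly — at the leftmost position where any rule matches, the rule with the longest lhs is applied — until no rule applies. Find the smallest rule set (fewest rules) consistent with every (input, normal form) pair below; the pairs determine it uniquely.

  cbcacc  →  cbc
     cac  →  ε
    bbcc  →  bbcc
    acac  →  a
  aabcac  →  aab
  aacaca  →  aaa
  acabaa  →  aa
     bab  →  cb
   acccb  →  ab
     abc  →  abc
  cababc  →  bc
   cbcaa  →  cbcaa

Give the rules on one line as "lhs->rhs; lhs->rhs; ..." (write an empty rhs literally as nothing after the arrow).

  | cbcacc => cbc
  | cac => ε
  | bbcc
  | acac => a

ba->c; cac->; ccc->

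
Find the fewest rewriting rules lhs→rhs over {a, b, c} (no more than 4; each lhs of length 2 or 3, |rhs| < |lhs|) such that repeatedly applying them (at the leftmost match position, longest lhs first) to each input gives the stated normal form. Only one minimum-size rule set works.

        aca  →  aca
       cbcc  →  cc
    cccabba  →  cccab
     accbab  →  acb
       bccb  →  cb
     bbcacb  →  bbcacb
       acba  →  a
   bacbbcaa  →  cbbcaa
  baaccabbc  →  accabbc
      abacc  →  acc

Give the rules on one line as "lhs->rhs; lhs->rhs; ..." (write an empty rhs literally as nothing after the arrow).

  | aca
  | cbcc => cc
  | cccabba => cccab
  | accbab => acb

ba->; bcc->c; cba->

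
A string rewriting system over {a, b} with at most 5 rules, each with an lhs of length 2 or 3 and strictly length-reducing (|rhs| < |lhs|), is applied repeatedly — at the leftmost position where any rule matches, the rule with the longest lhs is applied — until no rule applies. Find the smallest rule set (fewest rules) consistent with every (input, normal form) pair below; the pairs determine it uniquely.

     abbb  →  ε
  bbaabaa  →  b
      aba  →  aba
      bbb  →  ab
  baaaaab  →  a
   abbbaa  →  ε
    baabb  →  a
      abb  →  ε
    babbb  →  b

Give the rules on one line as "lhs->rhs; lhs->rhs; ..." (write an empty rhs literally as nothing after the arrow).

aa->; aaa->b; aab->; bb->a

  | abbb => aab => ε
  | bbaabaa => aaabaa => bbaa => aaa => b
  | aba
  | bbb => ab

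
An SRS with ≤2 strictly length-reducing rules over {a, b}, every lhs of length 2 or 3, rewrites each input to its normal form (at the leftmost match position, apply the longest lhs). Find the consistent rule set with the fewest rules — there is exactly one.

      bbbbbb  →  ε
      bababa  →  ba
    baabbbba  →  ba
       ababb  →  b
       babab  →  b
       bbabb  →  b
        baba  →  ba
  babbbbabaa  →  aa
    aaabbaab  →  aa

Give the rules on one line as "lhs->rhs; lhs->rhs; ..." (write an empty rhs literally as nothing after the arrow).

  | bbbbbb => bbbb => bb => ε
  | bababa => baba => ba
  | baabbbba => babbba => bbba => ba
  | ababb => abb => b

ab->; bb->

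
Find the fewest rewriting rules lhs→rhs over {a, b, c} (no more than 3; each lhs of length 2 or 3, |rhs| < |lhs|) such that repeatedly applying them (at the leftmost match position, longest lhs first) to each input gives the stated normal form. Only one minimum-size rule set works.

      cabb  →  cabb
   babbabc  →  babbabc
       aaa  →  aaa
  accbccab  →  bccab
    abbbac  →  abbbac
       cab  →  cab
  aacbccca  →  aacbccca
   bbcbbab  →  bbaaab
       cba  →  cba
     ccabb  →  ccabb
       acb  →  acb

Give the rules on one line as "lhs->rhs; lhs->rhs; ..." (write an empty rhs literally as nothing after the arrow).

acc->; cbb->aa

  | cabb
  | babbabc
  | aaa
  | accbccab => bccab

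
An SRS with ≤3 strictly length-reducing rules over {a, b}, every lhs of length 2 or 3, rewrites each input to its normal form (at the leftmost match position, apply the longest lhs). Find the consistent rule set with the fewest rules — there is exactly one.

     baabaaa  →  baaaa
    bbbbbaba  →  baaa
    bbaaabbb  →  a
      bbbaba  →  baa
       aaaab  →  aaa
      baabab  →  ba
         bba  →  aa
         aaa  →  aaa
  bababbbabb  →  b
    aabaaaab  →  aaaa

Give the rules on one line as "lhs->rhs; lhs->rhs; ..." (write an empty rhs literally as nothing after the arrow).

ab->; bba->aa

  | baabaaa => baaaa
  | bbbbbaba => bbbaaba => baaaba => baaa
  | bbaaabbb => aaaabbb => aaabb => aab => a
  | bbbaba => baaba => baa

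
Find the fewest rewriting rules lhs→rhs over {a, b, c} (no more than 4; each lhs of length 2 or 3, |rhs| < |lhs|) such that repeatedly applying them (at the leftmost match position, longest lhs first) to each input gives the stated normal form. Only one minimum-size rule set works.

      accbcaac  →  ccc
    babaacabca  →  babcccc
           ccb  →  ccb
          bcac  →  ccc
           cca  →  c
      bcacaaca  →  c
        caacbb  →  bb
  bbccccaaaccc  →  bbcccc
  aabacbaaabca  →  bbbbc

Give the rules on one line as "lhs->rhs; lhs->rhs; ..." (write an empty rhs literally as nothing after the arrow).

aa->b; ac->; bca->cc; ca->

  | accbcaac => cbcaac => cccac => ccc
  | babaacabca => babbcabca => babccbca => babcccc
  | ccb
  | bcac => ccc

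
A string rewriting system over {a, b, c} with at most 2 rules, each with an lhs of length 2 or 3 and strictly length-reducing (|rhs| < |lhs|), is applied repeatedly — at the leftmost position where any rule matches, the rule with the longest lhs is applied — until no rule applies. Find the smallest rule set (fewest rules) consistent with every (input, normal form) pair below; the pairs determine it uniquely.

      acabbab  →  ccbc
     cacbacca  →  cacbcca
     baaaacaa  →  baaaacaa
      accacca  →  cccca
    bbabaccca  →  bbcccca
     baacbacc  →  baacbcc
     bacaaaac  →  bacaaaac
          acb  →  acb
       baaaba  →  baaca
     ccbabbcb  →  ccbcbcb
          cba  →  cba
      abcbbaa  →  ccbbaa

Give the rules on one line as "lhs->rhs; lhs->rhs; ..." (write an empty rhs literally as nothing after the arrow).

ab->c; acc->cc

  | acabbab => accbab => ccbab => ccbc
  | cacbacca => cacbcca
  | baaaacaa
  | accacca => ccacca => cccca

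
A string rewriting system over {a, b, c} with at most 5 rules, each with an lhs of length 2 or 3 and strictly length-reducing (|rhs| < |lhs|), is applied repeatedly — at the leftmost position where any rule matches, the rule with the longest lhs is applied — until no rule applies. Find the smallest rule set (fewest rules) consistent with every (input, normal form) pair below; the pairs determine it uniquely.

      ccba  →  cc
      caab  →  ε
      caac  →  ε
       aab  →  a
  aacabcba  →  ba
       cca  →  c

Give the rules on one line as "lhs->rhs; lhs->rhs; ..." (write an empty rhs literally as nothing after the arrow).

  | ccba => cc
  | caab => ab => ε
  | caac => ac => ε
  | aab => a

ab->; ac->; ca->; cba->c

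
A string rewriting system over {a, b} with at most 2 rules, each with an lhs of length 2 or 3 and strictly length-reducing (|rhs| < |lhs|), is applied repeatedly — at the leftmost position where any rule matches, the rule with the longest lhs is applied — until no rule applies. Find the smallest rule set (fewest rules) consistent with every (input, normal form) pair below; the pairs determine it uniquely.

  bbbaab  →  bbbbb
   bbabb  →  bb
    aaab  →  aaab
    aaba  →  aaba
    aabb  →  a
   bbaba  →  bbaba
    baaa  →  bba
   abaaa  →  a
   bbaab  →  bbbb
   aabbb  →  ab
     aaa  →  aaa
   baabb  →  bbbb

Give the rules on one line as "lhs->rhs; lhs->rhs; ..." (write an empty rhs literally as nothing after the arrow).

abb->; baa->bb

  | bbbaab => bbbbb
  | bbabb => bb
  | aaab
  | aaba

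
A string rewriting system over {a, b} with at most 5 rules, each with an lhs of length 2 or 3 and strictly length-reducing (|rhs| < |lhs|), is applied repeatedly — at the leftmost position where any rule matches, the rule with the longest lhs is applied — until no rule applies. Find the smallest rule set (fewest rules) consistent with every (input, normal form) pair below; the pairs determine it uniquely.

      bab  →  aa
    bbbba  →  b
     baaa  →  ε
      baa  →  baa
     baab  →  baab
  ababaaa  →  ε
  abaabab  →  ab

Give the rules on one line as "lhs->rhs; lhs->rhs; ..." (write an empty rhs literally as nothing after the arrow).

aaa->b; bab->aa; bb->; bba->b

  | bab => aa
  | bbbba => bba => b
  | baaa => bb => ε
  | baa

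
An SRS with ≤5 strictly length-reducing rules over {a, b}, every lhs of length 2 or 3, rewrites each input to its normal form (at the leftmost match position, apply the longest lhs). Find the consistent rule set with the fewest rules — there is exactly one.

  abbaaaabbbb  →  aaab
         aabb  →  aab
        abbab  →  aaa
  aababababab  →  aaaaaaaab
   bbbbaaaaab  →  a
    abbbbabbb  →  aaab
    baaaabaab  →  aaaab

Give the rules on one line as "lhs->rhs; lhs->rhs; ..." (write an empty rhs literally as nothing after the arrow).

abb->ab; ba->a; baa->ba; bab->aa

  | abbaaaabbbb => abaaaabbbb => abaaabbbb => abaabbbb => ababbbb => aaabbb => aaabb => aaab
  | aabb => aab
  | abbab => abab => aaa
  | aababababab => aaaaababab => aaaaaaaab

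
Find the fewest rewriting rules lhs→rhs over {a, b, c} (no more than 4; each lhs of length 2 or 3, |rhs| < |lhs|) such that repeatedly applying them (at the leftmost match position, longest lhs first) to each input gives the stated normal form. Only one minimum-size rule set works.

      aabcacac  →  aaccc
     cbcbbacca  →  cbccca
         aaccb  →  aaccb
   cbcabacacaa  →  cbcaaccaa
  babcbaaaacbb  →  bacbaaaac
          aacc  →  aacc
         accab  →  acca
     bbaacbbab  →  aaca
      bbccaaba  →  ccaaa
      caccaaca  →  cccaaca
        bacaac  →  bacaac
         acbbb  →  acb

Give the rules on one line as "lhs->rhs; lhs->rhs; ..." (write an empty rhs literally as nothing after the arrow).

ab->a; bb->; cac->cc

  | aabcacac => aacacac => aaccac => aaccc
  | cbcbbacca => cbcacca => cbccca
  | aaccb
  | cbcabacacaa => cbcaacacaa => cbcaaccaa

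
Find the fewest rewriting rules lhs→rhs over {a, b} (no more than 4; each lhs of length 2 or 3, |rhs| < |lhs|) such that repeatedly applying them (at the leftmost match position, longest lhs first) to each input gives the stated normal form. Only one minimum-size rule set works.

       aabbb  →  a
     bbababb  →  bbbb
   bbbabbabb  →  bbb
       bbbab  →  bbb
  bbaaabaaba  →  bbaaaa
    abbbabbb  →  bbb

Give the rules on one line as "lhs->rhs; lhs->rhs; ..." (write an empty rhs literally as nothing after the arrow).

aab->a; ab->; aba->; abb->a

  | aabbb => abb => a
  | bbababb => bbbb
  | bbbabbabb => bbbaabb => bbbab => bbb
  | bbbab => bbb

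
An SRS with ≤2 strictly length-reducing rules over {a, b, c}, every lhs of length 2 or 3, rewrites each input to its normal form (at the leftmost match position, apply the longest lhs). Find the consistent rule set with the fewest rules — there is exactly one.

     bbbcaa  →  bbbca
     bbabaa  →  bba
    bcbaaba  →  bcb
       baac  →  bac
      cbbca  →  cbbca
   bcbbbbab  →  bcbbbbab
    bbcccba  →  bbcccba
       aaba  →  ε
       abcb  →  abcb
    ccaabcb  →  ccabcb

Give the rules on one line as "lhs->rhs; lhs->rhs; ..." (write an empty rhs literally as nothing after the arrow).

aa->a; aba->

  | bbbcaa => bbbca
  | bbabaa => bba
  | bcbaaba => bcbaba => bcb
  | baac => bac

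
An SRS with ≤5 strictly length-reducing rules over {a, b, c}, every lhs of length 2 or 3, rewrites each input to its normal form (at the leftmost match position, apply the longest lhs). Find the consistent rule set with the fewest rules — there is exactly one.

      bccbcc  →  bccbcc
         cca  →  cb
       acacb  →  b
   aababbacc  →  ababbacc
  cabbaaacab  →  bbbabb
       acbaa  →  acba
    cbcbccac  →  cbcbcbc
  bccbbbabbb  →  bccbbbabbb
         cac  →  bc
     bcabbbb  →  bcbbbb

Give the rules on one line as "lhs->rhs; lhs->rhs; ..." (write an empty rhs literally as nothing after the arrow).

  | bccbcc
  | cca => cb
  | acacb => abcb => b
  | aababbacc => ababbacc

aa->a; abc->; bca->bc; ca->b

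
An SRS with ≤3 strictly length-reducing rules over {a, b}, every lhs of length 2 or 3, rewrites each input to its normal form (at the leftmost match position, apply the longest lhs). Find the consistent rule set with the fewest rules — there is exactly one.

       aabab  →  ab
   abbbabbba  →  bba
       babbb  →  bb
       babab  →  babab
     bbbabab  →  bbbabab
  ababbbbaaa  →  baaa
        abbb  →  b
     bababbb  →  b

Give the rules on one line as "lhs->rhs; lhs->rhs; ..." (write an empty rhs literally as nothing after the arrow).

  | aabab => ab
  | abbbabbba => babbba => bba
  | babbb => bb
  | babab

aab->; abb->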